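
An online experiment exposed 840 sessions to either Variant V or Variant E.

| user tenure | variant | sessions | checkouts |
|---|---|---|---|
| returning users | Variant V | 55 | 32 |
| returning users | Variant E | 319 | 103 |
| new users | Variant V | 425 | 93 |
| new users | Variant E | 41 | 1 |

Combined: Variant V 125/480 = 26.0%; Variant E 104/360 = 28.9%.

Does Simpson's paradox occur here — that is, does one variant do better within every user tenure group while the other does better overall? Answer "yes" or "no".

yes

Within each user tenure level (returning users 58.2% vs 32.3%; new users 21.9% vs 2.4%), Variant V has the higher rate every time. Pooled: 26.0% vs 28.9% — Variant E has the higher rate overall. The two comparisons disagree.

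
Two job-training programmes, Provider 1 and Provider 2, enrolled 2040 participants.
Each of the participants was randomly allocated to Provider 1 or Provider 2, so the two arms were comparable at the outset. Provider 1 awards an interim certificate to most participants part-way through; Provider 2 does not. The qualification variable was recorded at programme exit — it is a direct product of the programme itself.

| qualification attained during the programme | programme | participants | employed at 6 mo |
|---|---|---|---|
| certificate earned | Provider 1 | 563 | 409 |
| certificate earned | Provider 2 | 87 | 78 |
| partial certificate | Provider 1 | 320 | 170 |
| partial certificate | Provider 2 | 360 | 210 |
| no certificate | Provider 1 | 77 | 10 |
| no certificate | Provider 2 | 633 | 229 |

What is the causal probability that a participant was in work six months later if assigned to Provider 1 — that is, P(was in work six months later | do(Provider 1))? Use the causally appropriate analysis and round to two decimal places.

0.61

Qualification attained during the programme is downstream of the programme. One should not condition on a consequence of treatment, so the overall rates are the right comparison.
So P(outcome | do(Provider 1)) is just the pooled rate for Provider 1: 589/960 = 0.614.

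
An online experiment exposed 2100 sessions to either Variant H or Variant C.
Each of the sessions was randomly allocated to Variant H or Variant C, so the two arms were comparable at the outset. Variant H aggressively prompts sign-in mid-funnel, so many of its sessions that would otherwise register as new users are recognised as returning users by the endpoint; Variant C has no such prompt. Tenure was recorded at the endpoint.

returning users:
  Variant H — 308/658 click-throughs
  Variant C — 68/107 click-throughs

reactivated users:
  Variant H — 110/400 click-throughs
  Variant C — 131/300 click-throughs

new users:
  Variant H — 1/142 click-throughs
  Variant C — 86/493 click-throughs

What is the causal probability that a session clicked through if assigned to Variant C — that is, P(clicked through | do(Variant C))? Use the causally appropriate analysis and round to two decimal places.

User tenure lies on the pathway variant → user tenure → outcome, so adjusting for it blocks the indirect effect. For the total causal effect of variant, use the unadjusted pooled rates.
So P(outcome | do(Variant C)) is just the pooled rate for Variant C: 285/900 = 0.317.

0.32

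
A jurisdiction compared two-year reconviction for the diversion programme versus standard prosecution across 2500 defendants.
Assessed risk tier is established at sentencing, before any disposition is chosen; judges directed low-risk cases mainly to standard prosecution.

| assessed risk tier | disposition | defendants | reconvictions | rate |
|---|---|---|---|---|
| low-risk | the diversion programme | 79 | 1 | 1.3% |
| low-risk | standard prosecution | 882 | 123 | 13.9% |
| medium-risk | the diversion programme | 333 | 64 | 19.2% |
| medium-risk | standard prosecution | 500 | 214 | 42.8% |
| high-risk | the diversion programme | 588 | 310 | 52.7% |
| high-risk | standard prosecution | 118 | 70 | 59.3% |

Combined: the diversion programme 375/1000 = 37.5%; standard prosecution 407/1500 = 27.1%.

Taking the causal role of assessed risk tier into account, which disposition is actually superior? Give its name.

the diversion programme

The stratified and pooled comparisons disagree (the diversion programme wins within each assessed risk tier; standard prosecution wins overall), so the answer turns on the causal role of assessed risk tier.
Assessed risk tier differs across dispositions for reasons unrelated to any effect of the disposition itself, and it separately predicts the outcome — a classic confounder. We must compare within assessed risk tier levels.
Within each level — low-risk: 1.3% vs 13.9%; medium-risk: 19.2% vs 42.8%; high-risk: 52.7% vs 59.3% — the diversion programme is lower every time.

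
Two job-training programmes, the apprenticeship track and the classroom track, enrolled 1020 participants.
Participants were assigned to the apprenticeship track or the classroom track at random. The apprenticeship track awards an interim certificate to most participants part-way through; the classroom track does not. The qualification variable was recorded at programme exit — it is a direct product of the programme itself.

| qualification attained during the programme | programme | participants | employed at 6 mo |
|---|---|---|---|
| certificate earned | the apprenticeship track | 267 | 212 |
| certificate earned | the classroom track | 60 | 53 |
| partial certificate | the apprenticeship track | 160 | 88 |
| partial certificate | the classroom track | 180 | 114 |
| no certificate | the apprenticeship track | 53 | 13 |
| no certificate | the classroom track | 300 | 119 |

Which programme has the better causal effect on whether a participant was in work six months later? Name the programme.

the apprenticeship track

Within every qualification attained during the programme level the classroom track has the higher rate, yet pooled the apprenticeship track does — Simpson's reversal.
Qualification attained during the programme is downstream of the programme. One should not condition on a consequence of treatment, so the overall rates are the right comparison.
Pooled: the apprenticeship track 65.2% vs the classroom track 53.0%; the apprenticeship track is higher overall.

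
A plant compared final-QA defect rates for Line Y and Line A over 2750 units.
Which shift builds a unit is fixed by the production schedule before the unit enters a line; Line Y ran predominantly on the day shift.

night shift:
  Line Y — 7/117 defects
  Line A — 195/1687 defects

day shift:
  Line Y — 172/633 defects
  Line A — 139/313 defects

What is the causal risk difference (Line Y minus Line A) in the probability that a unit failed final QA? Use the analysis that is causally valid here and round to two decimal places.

-0.10

Line Y is lower inside every shift stratum but Line A is lower in aggregate. Whether to stratify depends on how shift relates to the line.
Nothing the line does changes shift; the imbalance is an allocation artefact. With shift also predicting the outcome, the pooled figure is confounded, and the within-stratum comparison is the causal one.
Adjusting over the population distribution of shift: 0.656·(0.060−0.116) + 0.344·(0.272−0.444) = -0.096.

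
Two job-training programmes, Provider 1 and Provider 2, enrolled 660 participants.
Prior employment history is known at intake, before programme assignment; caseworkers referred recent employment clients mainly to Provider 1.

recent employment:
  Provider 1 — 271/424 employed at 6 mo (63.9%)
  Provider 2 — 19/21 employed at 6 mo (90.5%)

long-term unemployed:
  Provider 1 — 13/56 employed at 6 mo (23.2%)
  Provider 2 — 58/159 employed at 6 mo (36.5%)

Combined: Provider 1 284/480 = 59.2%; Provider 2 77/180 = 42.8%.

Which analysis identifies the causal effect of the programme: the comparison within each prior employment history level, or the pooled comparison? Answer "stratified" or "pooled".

stratified

The prior employment history-specific comparison favours Provider 2 throughout, but the pooled figures favour Provider 1. The question is whether to condition on prior employment history.
Prior employment history differs across programmes for reasons unrelated to any effect of the programme itself, and it separately predicts the outcome — a classic confounder. We must compare within prior employment history levels.
Within each level — recent employment: 63.9% vs 90.5%; long-term unemployed: 23.2% vs 36.5% — Provider 2 is higher every time.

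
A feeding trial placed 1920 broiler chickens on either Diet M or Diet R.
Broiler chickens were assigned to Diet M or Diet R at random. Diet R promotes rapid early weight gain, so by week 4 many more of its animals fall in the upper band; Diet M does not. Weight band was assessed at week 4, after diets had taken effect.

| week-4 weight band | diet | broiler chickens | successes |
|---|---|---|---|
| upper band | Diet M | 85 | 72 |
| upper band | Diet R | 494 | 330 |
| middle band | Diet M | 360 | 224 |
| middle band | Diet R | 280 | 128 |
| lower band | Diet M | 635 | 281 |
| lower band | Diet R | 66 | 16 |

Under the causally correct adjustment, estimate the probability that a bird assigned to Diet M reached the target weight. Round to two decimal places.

Because the diet influences week-4 weight band, week-4 weight band is a post-treatment mediator, not a confounder. Stratifying on it would bias the estimate; the causal effect is the crude pooled difference.
So P(outcome | do(Diet M)) is just the pooled rate for Diet M: 577/1080 = 0.534.

0.53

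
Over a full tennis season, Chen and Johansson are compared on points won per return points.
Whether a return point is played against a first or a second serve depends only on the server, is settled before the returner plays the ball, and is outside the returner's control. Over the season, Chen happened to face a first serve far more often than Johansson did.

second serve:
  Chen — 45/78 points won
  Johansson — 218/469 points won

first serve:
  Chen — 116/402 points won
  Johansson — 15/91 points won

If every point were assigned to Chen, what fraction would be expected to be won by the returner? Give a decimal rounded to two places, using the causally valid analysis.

0.44

The serve type-specific comparison favours Chen throughout, but the pooled figures favour Johansson. The question is whether to condition on serve type.
Nothing the player does changes serve type; the imbalance is an allocation artefact. With serve type also predicting the outcome, the pooled figure is confounded, and the within-stratum comparison is the causal one.
Standardising Chen to the population serve type mix: 0.526·45/78 + 0.474·116/402 = 0.440.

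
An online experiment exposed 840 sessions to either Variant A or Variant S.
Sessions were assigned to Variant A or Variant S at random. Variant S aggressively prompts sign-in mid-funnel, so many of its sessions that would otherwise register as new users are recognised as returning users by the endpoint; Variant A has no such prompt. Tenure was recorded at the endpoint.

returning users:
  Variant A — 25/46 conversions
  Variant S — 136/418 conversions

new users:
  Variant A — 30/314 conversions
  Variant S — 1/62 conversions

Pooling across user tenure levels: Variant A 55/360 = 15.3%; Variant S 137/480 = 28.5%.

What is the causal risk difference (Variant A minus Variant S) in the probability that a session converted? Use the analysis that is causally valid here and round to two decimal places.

-0.13

The distribution of user tenure is itself part of what the variant does — it is an intermediate outcome. Holding it fixed would remove that part of the effect; the total effect is the pooled difference.
The causal difference is the pooled difference: 0.153 − 0.285 = -0.133.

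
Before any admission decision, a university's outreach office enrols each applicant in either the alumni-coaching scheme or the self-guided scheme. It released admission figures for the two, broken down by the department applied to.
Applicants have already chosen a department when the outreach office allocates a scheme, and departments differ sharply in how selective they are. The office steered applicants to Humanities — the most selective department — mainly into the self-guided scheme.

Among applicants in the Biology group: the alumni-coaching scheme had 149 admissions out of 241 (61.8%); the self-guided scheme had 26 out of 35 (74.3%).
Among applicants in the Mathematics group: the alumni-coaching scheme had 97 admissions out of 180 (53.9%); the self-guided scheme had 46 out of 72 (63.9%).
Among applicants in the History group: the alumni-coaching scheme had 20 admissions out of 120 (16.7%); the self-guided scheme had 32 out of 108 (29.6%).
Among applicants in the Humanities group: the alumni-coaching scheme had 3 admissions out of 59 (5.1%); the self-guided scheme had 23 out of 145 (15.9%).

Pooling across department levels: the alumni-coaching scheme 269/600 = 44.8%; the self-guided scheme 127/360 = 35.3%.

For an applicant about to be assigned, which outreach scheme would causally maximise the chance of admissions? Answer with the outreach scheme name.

Department differs across outreach schemes for reasons unrelated to any effect of the outreach scheme itself, and it separately predicts the outcome — a classic confounder. We must compare within department levels.
Within each level — Biology: 61.8% vs 74.3%; Mathematics: 53.9% vs 63.9%; History: 16.7% vs 29.6%; Humanities: 5.1% vs 15.9% — the self-guided scheme is higher every time.

the self-guided scheme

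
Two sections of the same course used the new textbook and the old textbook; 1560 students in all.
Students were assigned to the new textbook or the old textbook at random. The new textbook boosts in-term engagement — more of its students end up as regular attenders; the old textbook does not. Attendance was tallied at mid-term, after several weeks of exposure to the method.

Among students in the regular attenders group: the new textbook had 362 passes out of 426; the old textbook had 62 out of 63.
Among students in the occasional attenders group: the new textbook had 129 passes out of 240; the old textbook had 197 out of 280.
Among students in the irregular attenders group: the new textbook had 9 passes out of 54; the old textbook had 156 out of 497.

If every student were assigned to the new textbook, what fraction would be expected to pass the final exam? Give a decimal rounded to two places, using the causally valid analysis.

Mid-term attendance is downstream of the teaching method. One should not condition on a consequence of treatment, so the overall rates are the right comparison.
So P(outcome | do(the new textbook)) is just the pooled rate for the new textbook: 500/720 = 0.694.

0.69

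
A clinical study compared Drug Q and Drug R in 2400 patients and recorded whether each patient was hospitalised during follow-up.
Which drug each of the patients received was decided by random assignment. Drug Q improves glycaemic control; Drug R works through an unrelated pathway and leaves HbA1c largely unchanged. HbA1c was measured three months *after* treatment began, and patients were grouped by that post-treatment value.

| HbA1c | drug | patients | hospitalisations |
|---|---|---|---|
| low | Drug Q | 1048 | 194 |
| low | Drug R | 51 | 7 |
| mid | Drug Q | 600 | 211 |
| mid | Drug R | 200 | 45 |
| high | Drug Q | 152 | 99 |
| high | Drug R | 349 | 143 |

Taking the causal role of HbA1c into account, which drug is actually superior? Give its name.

Drug Q

HbA1c is recorded after the drug and is itself shifted by it — it sits on the causal path from drug to outcome. Conditioning on a mediator would strip out part of the effect we want; the pooled comparison gives the total causal effect.
Pooled: Drug Q 28.0% vs Drug R 32.5%; Drug Q is lower overall.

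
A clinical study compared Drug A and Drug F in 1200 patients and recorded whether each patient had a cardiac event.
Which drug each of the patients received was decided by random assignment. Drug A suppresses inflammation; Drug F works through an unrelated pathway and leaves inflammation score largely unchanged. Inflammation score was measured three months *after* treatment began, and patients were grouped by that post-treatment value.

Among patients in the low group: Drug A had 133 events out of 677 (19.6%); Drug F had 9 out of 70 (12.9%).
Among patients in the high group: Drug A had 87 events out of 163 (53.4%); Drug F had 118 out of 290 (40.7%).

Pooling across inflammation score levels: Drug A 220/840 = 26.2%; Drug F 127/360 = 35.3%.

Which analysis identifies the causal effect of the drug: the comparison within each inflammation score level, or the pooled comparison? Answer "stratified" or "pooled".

pooled

Inflammation score is recorded after the drug and is itself shifted by it — it sits on the causal path from drug to outcome. Conditioning on a mediator would strip out part of the effect we want; the pooled comparison gives the total causal effect.
Pooled: Drug A 26.2% vs Drug F 35.3%; Drug A is lower overall.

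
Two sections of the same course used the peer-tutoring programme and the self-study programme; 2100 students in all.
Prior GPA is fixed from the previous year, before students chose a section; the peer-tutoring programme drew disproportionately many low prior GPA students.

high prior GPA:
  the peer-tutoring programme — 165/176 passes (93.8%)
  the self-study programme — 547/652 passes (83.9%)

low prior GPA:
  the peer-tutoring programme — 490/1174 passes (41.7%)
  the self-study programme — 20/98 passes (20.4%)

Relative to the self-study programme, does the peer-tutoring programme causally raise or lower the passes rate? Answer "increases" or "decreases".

the peer-tutoring programme is higher inside every prior GPA band stratum but the self-study programme is higher in aggregate. Whether to stratify depends on how prior GPA band relates to the teaching method.
Here prior GPA band is a common cause — it drives both which teaching method a case falls under and the outcome. The crude comparison mixes populations; the stratum-specific rates are the causally relevant ones.
Within each level — high prior GPA: 93.8% vs 83.9%; low prior GPA: 41.7% vs 20.4% — the peer-tutoring programme is higher every time.

increases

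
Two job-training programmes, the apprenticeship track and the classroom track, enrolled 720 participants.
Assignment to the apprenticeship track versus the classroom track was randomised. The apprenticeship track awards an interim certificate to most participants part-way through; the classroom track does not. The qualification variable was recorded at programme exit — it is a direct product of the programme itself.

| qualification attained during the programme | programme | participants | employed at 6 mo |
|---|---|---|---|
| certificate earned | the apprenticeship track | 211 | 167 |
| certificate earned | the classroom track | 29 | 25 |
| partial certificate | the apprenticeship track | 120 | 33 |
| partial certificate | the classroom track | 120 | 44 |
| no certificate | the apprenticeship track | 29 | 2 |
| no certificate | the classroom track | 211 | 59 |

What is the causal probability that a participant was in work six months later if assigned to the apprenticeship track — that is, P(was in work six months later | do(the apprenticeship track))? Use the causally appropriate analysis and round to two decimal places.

Qualification attained during the programme is recorded after the programme and is itself shifted by it — it sits on the causal path from programme to outcome. Conditioning on a mediator would strip out part of the effect we want; the pooled comparison gives the total causal effect.
So P(outcome | do(the apprenticeship track)) is just the pooled rate for the apprenticeship track: 202/360 = 0.561.

0.56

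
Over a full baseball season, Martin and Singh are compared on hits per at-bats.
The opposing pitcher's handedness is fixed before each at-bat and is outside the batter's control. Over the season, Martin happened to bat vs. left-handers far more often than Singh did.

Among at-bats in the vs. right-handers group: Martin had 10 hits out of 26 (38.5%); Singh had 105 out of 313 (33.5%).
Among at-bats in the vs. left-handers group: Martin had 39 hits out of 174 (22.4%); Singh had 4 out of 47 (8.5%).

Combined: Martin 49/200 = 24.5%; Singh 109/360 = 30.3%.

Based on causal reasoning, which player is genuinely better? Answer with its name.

Martin is higher inside every pitcher handedness stratum but Singh is higher in aggregate. Whether to stratify depends on how pitcher handedness relates to the player.
Here pitcher handedness is a common cause — it drives both which player a case falls under and the outcome. The crude comparison mixes populations; the stratum-specific rates are the causally relevant ones.
Within each level — vs. right-handers: 38.5% vs 33.5%; vs. left-handers: 22.4% vs 8.5% — Martin is higher every time.

Martin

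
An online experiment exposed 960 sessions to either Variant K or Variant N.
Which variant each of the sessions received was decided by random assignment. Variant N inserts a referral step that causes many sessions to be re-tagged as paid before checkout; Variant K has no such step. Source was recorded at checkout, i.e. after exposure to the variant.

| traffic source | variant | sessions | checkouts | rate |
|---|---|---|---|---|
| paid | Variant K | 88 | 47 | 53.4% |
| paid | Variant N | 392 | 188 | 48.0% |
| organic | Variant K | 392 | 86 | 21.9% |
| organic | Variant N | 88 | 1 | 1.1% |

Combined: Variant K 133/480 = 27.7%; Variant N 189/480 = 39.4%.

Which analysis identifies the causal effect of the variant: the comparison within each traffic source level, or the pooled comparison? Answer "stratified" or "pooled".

The distribution of traffic source is itself part of what the variant does — it is an intermediate outcome. Holding it fixed would remove that part of the effect; the total effect is the pooled difference.
Pooled: Variant K 27.7% vs Variant N 39.4%; Variant N is higher overall.

pooled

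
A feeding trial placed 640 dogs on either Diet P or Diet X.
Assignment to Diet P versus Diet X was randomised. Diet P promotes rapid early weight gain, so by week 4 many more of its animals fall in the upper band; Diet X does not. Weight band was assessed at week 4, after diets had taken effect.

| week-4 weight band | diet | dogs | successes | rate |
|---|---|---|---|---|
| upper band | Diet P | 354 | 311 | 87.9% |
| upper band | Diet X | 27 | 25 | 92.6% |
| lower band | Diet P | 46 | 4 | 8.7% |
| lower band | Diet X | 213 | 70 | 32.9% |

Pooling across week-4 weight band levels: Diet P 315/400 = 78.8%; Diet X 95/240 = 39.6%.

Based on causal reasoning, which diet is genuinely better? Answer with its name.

Diet P

The stratified and pooled comparisons disagree (Diet X wins within each week-4 weight band; Diet P wins overall), so the answer turns on the causal role of week-4 weight band.
Week-4 weight band is recorded after the diet and is itself shifted by it — it sits on the causal path from diet to outcome. Conditioning on a mediator would strip out part of the effect we want; the pooled comparison gives the total causal effect.
Pooled: Diet P 78.8% vs Diet X 39.6%; Diet P is higher overall.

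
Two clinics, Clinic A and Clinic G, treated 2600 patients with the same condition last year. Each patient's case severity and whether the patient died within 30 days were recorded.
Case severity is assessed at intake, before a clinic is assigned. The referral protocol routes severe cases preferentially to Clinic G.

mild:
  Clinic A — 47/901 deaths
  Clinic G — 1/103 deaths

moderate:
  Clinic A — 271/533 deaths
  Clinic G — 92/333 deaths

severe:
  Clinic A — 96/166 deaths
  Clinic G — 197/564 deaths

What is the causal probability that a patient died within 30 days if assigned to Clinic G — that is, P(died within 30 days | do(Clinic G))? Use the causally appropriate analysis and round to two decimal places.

Case severity satisfies the back-door criterion: it is not a descendant of the clinic, and it blocks the spurious path from clinic to outcome. Adjusting for it (i.e., using the within-case severity rates) gives the causal effect.
Standardising Clinic G to the population case severity mix: 0.386·1/103 + 0.333·92/333 + 0.281·197/564 = 0.194.

0.19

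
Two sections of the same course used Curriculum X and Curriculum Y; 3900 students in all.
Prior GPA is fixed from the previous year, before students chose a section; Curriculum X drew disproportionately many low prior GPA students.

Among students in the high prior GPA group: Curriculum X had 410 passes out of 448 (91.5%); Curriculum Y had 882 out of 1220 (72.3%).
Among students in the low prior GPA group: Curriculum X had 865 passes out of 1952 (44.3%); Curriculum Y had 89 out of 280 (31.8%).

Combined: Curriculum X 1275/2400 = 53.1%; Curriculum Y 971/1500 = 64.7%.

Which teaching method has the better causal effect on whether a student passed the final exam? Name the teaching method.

Prior GPA band satisfies the back-door criterion: it is not a descendant of the teaching method, and it blocks the spurious path from teaching method to outcome. Adjusting for it (i.e., using the within-prior GPA band rates) gives the causal effect.
Within each level — high prior GPA: 91.5% vs 72.3%; low prior GPA: 44.3% vs 31.8% — Curriculum X is higher every time.

Curriculum X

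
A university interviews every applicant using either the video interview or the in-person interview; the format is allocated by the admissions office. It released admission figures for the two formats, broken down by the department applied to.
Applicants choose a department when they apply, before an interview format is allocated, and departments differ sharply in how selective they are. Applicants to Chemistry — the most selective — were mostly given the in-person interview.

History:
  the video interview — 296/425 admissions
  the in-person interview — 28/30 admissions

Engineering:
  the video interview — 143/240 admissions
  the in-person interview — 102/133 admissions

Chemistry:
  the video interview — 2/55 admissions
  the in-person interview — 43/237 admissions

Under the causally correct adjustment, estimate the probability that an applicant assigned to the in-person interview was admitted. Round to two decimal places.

0.68

the in-person interview is higher inside every department stratum but the video interview is higher in aggregate. Whether to stratify depends on how department relates to the interview format.
Here department is a common cause — it drives both which interview format a case falls under and the outcome. The crude comparison mixes populations; the stratum-specific rates are the causally relevant ones.
Standardising the in-person interview to the population department mix: 0.406·28/30 + 0.333·102/133 + 0.261·43/237 = 0.682.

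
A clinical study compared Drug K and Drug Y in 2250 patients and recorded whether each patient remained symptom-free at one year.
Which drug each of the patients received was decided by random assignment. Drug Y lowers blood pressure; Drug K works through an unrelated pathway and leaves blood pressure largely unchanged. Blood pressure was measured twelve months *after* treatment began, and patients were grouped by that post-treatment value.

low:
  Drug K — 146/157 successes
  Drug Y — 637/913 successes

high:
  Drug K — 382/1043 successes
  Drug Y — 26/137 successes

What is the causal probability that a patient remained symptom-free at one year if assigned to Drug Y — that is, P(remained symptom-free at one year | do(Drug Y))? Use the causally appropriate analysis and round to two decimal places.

0.63

The stratified and pooled comparisons disagree (Drug K wins within each blood pressure; Drug Y wins overall), so the answer turns on the causal role of blood pressure.
Blood pressure is recorded after the drug and is itself shifted by it — it sits on the causal path from drug to outcome. Conditioning on a mediator would strip out part of the effect we want; the pooled comparison gives the total causal effect.
So P(outcome | do(Drug Y)) is just the pooled rate for Drug Y: 663/1050 = 0.631.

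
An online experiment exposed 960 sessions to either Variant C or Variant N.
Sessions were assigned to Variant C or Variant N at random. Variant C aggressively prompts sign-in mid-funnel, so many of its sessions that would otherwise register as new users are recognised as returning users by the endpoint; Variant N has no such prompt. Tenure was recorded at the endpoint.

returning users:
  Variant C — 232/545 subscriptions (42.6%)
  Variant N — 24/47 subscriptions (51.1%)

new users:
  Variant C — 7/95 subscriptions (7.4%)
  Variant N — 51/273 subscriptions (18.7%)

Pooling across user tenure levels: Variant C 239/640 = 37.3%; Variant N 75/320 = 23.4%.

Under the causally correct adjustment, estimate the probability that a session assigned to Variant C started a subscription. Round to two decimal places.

0.37

Stratifying would compare variants among sessions the variants themselves sorted into user tenure groups — a form of selection on an intermediate. The unconditioned pooled rates give the total causal effect.
So P(outcome | do(Variant C)) is just the pooled rate for Variant C: 239/640 = 0.373.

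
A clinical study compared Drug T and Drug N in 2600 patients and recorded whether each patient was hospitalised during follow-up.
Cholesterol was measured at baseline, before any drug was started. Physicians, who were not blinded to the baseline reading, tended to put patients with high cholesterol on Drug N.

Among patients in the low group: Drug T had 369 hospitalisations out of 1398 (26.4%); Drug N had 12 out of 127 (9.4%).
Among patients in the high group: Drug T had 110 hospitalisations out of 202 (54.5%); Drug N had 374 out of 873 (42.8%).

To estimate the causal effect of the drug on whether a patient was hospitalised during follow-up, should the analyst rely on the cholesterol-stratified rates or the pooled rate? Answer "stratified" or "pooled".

Cholesterol differs across drugs for reasons unrelated to any effect of the drug itself, and it separately predicts the outcome — a classic confounder. We must compare within cholesterol levels.
Within each level — low: 26.4% vs 9.4%; high: 54.5% vs 42.8% — Drug N is lower every time.

stratified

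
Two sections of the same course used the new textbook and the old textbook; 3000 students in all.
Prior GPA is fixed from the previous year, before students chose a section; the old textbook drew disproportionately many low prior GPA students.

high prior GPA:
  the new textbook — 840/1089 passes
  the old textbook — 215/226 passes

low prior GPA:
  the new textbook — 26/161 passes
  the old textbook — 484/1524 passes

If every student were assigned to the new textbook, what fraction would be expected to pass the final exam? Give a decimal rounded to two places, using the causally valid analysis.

The imbalance in prior GPA band arose from how students were allocated, not from anything the teaching method did; and prior GPA band independently affects the outcome. The pooled gap is confounded — condition on prior GPA band.
Standardising the new textbook to the population prior GPA band mix: 0.438·840/1089 + 0.562·26/161 = 0.429.

0.43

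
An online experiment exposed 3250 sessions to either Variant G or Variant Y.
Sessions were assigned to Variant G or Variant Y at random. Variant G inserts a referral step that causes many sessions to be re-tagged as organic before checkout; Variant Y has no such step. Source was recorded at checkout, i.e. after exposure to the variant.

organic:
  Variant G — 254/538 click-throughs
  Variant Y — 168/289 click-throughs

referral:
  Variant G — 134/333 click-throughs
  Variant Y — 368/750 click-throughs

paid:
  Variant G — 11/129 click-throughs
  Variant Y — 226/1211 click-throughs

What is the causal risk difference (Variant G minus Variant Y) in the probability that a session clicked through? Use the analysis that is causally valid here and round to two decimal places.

The stratified and pooled comparisons disagree (Variant Y wins within each traffic source; Variant G wins overall), so the answer turns on the causal role of traffic source.
Because the variant influences traffic source, traffic source is a post-treatment mediator, not a confounder. Stratifying on it would bias the estimate; the causal effect is the crude pooled difference.
The causal difference is the pooled difference: 0.399 − 0.339 = +0.060.

+0.06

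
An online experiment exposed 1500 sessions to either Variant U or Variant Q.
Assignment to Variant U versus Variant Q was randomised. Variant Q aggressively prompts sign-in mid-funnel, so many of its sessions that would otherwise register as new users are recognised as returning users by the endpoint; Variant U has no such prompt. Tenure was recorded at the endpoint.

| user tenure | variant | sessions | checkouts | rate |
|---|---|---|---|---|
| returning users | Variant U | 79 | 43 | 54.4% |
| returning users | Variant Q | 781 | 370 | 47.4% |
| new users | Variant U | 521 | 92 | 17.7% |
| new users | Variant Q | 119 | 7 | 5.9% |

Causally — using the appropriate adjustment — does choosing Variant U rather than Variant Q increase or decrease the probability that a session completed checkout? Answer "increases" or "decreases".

decreases

Within every user tenure level Variant U has the higher rate, yet pooled Variant Q does — Simpson's reversal.
User tenure lies on the pathway variant → user tenure → outcome, so adjusting for it blocks the indirect effect. For the total causal effect of variant, use the unadjusted pooled rates.
Pooled: Variant U 22.5% vs Variant Q 41.9%; Variant Q is higher overall.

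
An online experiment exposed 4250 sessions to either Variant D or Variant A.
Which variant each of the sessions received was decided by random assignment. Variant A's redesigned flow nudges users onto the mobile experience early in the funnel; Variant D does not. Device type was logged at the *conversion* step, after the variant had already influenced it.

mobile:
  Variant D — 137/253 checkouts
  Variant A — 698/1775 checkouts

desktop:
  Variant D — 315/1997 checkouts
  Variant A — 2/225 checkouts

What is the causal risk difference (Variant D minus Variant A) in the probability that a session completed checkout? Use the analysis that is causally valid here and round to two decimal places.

-0.15

The distribution of device type is itself part of what the variant does — it is an intermediate outcome. Holding it fixed would remove that part of the effect; the total effect is the pooled difference.
The causal difference is the pooled difference: 0.201 − 0.350 = -0.149.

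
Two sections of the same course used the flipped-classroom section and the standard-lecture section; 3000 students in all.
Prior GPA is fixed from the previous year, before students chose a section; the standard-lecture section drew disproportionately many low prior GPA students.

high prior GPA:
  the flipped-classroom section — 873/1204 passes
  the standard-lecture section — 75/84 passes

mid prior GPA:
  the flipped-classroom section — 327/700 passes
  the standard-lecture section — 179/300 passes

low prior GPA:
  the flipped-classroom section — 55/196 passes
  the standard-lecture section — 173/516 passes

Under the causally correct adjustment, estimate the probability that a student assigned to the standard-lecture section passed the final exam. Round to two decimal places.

Here prior GPA band is a common cause — it drives both which teaching method a case falls under and the outcome. The crude comparison mixes populations; the stratum-specific rates are the causally relevant ones.
Standardising the standard-lecture section to the population prior GPA band mix: 0.429·75/84 + 0.333·179/300 + 0.237·173/516 = 0.662.

0.66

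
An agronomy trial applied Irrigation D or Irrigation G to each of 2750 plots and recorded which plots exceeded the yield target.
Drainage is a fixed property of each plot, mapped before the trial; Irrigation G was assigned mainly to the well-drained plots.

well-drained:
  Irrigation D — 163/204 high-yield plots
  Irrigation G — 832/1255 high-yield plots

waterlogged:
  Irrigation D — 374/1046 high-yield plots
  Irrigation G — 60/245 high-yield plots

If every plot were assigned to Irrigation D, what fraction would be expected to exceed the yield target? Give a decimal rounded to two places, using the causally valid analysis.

Field drainage is set before the irrigation has any effect — it is not caused by the irrigation — and it independently drives the outcome. That makes it a confounder, so the causal comparison is within field drainage levels.
Standardising Irrigation D to the population field drainage mix: 0.531·163/204 + 0.469·374/1046 = 0.592.

0.59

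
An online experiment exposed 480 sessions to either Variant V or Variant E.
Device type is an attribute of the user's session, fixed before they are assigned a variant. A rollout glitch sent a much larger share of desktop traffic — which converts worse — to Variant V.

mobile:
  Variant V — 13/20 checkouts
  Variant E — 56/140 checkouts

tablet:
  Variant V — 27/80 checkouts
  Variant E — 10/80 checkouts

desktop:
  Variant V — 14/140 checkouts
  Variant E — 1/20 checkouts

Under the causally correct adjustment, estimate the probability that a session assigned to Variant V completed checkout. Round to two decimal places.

0.36

Device type satisfies the back-door criterion: it is not a descendant of the variant, and it blocks the spurious path from variant to outcome. Adjusting for it (i.e., using the within-device type rates) gives the causal effect.
Standardising Variant V to the population device type mix: 0.333·13/20 + 0.333·27/80 + 0.333·14/140 = 0.362.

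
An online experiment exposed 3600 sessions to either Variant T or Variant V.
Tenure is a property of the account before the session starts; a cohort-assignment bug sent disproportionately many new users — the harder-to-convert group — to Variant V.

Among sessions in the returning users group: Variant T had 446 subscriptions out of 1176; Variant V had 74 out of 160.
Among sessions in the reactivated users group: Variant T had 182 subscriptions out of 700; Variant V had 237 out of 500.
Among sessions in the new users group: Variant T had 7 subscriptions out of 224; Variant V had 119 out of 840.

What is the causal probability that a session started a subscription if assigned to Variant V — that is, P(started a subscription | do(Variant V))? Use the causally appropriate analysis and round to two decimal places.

0.37

Since user tenure is a pre-existing factor (not a product of the variant) and it affects the outcome on its own, it is a confounder. The stratified rates, not the pooled rate, identify the causal effect.
Standardising Variant V to the population user tenure mix: 0.371·74/160 + 0.333·237/500 + 0.296·119/840 = 0.372.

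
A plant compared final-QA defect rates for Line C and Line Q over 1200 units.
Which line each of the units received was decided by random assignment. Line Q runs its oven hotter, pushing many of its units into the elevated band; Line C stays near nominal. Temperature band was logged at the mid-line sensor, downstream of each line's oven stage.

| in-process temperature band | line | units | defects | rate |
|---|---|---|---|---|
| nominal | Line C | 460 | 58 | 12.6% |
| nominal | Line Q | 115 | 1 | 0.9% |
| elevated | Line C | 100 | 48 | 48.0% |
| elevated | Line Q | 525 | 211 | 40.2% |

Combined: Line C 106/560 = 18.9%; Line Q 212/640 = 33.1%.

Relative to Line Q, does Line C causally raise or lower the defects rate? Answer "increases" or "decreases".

decreases

Stratifying would compare lines among units the lines themselves sorted into in-process temperature band groups — a form of selection on an intermediate. The unconditioned pooled rates give the total causal effect.
Pooled: Line C 18.9% vs Line Q 33.1%; Line C is lower overall.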